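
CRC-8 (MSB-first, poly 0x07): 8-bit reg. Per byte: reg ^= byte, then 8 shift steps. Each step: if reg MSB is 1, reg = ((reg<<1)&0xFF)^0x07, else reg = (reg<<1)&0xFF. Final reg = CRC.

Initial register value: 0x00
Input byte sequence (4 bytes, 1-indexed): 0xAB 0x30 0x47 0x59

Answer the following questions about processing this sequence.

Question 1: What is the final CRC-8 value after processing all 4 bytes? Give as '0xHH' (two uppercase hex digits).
Answer: 0x2C

Derivation:
After byte 1 (0xAB): reg=0x58
After byte 2 (0x30): reg=0x1F
After byte 3 (0x47): reg=0x8F
After byte 4 (0x59): reg=0x2C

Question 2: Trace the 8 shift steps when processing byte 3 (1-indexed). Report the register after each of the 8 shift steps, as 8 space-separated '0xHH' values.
After byte 1 (0xAB): reg=0x58
After byte 2 (0x30): reg=0x1F
Register before byte 3: 0x1F
After XOR with byte 0x47: 0x58

Answer: 0xB0 0x67 0xCE 0x9B 0x31 0x62 0xC4 0x8F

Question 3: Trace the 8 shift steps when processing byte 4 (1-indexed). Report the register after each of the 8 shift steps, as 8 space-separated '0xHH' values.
Answer: 0xAB 0x51 0xA2 0x43 0x86 0x0B 0x16 0x2C

Derivation:
After byte 1 (0xAB): reg=0x58
After byte 2 (0x30): reg=0x1F
After byte 3 (0x47): reg=0x8F
Register before byte 4: 0x8F
After XOR with byte 0x59: 0xD6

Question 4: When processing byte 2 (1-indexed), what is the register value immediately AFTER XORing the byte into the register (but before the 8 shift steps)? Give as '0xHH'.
Register before byte 2: 0x58
Byte 2: 0x30
0x58 XOR 0x30 = 0x68

Answer: 0x68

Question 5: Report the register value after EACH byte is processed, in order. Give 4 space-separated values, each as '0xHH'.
0x58 0x1F 0x8F 0x2C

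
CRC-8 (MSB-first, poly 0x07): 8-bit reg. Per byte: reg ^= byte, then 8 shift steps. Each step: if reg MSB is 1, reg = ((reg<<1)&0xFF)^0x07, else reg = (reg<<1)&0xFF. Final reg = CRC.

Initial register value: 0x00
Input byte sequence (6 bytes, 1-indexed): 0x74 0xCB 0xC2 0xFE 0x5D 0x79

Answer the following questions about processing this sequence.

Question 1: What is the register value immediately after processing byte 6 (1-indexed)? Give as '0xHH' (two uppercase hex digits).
Answer: 0xDC

Derivation:
After byte 1 (0x74): reg=0x4B
After byte 2 (0xCB): reg=0x89
After byte 3 (0xC2): reg=0xF6
After byte 4 (0xFE): reg=0x38
After byte 5 (0x5D): reg=0x3C
After byte 6 (0x79): reg=0xDC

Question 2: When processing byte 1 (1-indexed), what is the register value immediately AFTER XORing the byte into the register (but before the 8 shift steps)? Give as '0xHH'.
Answer: 0x74

Derivation:
Register before byte 1: 0x00
Byte 1: 0x74
0x00 XOR 0x74 = 0x74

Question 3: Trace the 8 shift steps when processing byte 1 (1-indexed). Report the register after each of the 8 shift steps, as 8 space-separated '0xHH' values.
Answer: 0xE8 0xD7 0xA9 0x55 0xAA 0x53 0xA6 0x4B

Derivation:
Register before byte 1: 0x00
After XOR with byte 0x74: 0x74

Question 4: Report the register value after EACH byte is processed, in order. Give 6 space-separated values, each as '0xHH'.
0x4B 0x89 0xF6 0x38 0x3C 0xDC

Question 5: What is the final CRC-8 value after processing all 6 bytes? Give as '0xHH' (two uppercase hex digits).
Answer: 0xDC

Derivation:
After byte 1 (0x74): reg=0x4B
After byte 2 (0xCB): reg=0x89
After byte 3 (0xC2): reg=0xF6
After byte 4 (0xFE): reg=0x38
After byte 5 (0x5D): reg=0x3C
After byte 6 (0x79): reg=0xDC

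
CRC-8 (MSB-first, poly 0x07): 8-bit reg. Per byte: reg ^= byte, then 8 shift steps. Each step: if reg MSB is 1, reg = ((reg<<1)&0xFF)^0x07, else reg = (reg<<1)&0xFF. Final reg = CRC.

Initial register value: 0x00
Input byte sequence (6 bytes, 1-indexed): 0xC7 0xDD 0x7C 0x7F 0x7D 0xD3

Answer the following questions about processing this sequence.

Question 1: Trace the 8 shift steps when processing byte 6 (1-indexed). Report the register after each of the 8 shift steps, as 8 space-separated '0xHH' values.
Answer: 0x3C 0x78 0xF0 0xE7 0xC9 0x95 0x2D 0x5A

Derivation:
After byte 1 (0xC7): reg=0x5B
After byte 2 (0xDD): reg=0x9B
After byte 3 (0x7C): reg=0xBB
After byte 4 (0x7F): reg=0x52
After byte 5 (0x7D): reg=0xCD
Register before byte 6: 0xCD
After XOR with byte 0xD3: 0x1E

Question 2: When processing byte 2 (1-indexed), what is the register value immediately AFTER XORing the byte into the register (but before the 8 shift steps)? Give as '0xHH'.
Register before byte 2: 0x5B
Byte 2: 0xDD
0x5B XOR 0xDD = 0x86

Answer: 0x86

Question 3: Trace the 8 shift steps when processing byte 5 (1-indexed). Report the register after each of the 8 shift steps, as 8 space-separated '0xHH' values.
Answer: 0x5E 0xBC 0x7F 0xFE 0xFB 0xF1 0xE5 0xCD

Derivation:
After byte 1 (0xC7): reg=0x5B
After byte 2 (0xDD): reg=0x9B
After byte 3 (0x7C): reg=0xBB
After byte 4 (0x7F): reg=0x52
Register before byte 5: 0x52
After XOR with byte 0x7D: 0x2F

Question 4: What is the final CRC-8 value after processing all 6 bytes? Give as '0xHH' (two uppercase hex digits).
Answer: 0x5A

Derivation:
After byte 1 (0xC7): reg=0x5B
After byte 2 (0xDD): reg=0x9B
After byte 3 (0x7C): reg=0xBB
After byte 4 (0x7F): reg=0x52
After byte 5 (0x7D): reg=0xCD
After byte 6 (0xD3): reg=0x5A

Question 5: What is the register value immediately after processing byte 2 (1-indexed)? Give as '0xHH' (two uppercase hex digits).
Answer: 0x9B

Derivation:
After byte 1 (0xC7): reg=0x5B
After byte 2 (0xDD): reg=0x9B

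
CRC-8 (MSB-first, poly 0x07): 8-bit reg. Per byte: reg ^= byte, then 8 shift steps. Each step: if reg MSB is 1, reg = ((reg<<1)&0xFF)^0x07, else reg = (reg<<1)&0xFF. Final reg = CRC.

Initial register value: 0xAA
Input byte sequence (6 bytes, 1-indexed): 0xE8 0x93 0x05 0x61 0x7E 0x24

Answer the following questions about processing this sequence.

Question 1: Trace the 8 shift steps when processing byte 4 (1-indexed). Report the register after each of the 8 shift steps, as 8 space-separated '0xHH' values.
After byte 1 (0xE8): reg=0xC9
After byte 2 (0x93): reg=0x81
After byte 3 (0x05): reg=0x95
Register before byte 4: 0x95
After XOR with byte 0x61: 0xF4

Answer: 0xEF 0xD9 0xB5 0x6D 0xDA 0xB3 0x61 0xC2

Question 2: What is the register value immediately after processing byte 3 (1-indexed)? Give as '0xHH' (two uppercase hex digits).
Answer: 0x95

Derivation:
After byte 1 (0xE8): reg=0xC9
After byte 2 (0x93): reg=0x81
After byte 3 (0x05): reg=0x95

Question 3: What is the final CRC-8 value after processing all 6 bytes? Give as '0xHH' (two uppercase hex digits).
After byte 1 (0xE8): reg=0xC9
After byte 2 (0x93): reg=0x81
After byte 3 (0x05): reg=0x95
After byte 4 (0x61): reg=0xC2
After byte 5 (0x7E): reg=0x3D
After byte 6 (0x24): reg=0x4F

Answer: 0x4F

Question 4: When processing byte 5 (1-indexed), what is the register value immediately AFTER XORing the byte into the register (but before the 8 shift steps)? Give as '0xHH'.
Answer: 0xBC

Derivation:
Register before byte 5: 0xC2
Byte 5: 0x7E
0xC2 XOR 0x7E = 0xBC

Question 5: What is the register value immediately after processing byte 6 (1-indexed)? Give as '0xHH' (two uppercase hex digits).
After byte 1 (0xE8): reg=0xC9
After byte 2 (0x93): reg=0x81
After byte 3 (0x05): reg=0x95
After byte 4 (0x61): reg=0xC2
After byte 5 (0x7E): reg=0x3D
After byte 6 (0x24): reg=0x4F

Answer: 0x4F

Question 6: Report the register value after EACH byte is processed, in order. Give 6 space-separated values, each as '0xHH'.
0xC9 0x81 0x95 0xC2 0x3D 0x4F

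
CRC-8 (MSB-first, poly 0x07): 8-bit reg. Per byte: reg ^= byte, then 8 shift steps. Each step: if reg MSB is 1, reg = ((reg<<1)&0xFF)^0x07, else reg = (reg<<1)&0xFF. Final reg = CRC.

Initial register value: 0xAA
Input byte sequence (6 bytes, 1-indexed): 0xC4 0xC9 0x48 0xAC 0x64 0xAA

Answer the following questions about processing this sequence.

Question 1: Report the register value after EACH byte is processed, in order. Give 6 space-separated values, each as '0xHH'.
0x0D 0x52 0x46 0x98 0xFA 0xB7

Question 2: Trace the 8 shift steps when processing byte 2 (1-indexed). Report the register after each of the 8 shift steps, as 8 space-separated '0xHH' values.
Answer: 0x8F 0x19 0x32 0x64 0xC8 0x97 0x29 0x52

Derivation:
After byte 1 (0xC4): reg=0x0D
Register before byte 2: 0x0D
After XOR with byte 0xC9: 0xC4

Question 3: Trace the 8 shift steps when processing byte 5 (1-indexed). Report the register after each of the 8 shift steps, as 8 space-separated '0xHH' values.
After byte 1 (0xC4): reg=0x0D
After byte 2 (0xC9): reg=0x52
After byte 3 (0x48): reg=0x46
After byte 4 (0xAC): reg=0x98
Register before byte 5: 0x98
After XOR with byte 0x64: 0xFC

Answer: 0xFF 0xF9 0xF5 0xED 0xDD 0xBD 0x7D 0xFA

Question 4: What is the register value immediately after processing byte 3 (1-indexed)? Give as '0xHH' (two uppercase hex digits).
After byte 1 (0xC4): reg=0x0D
After byte 2 (0xC9): reg=0x52
After byte 3 (0x48): reg=0x46

Answer: 0x46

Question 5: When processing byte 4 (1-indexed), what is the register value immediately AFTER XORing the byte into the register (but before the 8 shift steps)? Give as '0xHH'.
Register before byte 4: 0x46
Byte 4: 0xAC
0x46 XOR 0xAC = 0xEA

Answer: 0xEA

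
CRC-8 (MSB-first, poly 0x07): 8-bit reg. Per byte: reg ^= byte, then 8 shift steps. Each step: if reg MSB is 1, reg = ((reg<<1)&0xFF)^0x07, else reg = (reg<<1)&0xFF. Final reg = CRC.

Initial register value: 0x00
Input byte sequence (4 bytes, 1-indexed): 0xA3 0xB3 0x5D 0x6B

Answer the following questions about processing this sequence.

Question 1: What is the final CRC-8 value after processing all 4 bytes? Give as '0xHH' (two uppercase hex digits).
Answer: 0x61

Derivation:
After byte 1 (0xA3): reg=0x60
After byte 2 (0xB3): reg=0x37
After byte 3 (0x5D): reg=0x11
After byte 4 (0x6B): reg=0x61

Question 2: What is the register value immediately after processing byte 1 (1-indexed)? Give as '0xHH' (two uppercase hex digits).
Answer: 0x60

Derivation:
After byte 1 (0xA3): reg=0x60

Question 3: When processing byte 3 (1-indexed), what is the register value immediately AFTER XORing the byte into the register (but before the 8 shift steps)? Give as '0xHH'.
Answer: 0x6A

Derivation:
Register before byte 3: 0x37
Byte 3: 0x5D
0x37 XOR 0x5D = 0x6A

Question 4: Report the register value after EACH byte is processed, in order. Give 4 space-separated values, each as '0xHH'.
0x60 0x37 0x11 0x61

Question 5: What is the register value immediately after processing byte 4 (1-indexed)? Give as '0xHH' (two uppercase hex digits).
Answer: 0x61

Derivation:
After byte 1 (0xA3): reg=0x60
After byte 2 (0xB3): reg=0x37
After byte 3 (0x5D): reg=0x11
After byte 4 (0x6B): reg=0x61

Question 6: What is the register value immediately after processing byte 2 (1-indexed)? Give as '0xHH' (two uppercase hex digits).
After byte 1 (0xA3): reg=0x60
After byte 2 (0xB3): reg=0x37

Answer: 0x37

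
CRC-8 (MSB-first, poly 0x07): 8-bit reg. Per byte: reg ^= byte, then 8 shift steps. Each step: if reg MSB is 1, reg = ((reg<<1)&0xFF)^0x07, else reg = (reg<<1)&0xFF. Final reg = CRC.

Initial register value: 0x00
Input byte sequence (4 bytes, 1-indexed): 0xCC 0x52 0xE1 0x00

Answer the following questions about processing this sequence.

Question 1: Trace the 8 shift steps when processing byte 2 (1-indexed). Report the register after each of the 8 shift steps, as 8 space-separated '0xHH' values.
After byte 1 (0xCC): reg=0x6A
Register before byte 2: 0x6A
After XOR with byte 0x52: 0x38

Answer: 0x70 0xE0 0xC7 0x89 0x15 0x2A 0x54 0xA8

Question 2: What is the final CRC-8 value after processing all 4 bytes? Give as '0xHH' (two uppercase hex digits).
After byte 1 (0xCC): reg=0x6A
After byte 2 (0x52): reg=0xA8
After byte 3 (0xE1): reg=0xF8
After byte 4 (0x00): reg=0xE6

Answer: 0xE6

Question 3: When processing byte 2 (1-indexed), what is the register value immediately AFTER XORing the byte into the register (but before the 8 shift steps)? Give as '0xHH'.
Answer: 0x38

Derivation:
Register before byte 2: 0x6A
Byte 2: 0x52
0x6A XOR 0x52 = 0x38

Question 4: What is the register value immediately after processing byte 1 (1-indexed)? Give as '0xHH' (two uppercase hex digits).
After byte 1 (0xCC): reg=0x6A

Answer: 0x6A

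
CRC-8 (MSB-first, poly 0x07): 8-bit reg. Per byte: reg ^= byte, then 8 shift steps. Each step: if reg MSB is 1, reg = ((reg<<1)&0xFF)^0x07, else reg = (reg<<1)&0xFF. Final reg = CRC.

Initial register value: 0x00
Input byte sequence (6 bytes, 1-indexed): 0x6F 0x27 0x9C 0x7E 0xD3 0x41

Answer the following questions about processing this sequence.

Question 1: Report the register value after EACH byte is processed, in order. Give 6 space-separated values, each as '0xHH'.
0x0A 0xC3 0x9A 0xB2 0x20 0x20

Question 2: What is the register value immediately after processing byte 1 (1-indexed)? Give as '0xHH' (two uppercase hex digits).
Answer: 0x0A

Derivation:
After byte 1 (0x6F): reg=0x0A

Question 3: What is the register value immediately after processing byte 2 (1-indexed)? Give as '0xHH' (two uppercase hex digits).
Answer: 0xC3

Derivation:
After byte 1 (0x6F): reg=0x0A
After byte 2 (0x27): reg=0xC3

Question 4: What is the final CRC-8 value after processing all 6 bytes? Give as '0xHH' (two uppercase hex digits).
After byte 1 (0x6F): reg=0x0A
After byte 2 (0x27): reg=0xC3
After byte 3 (0x9C): reg=0x9A
After byte 4 (0x7E): reg=0xB2
After byte 5 (0xD3): reg=0x20
After byte 6 (0x41): reg=0x20

Answer: 0x20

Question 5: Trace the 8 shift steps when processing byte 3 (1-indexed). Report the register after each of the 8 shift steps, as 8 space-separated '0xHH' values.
Answer: 0xBE 0x7B 0xF6 0xEB 0xD1 0xA5 0x4D 0x9A

Derivation:
After byte 1 (0x6F): reg=0x0A
After byte 2 (0x27): reg=0xC3
Register before byte 3: 0xC3
After XOR with byte 0x9C: 0x5F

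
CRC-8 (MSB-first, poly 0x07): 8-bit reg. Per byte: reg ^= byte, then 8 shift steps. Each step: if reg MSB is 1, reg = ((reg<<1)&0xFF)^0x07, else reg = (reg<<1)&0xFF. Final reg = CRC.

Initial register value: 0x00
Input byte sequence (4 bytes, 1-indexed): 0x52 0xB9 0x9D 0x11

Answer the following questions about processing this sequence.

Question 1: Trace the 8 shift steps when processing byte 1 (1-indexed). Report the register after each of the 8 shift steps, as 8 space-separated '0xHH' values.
Answer: 0xA4 0x4F 0x9E 0x3B 0x76 0xEC 0xDF 0xB9

Derivation:
Register before byte 1: 0x00
After XOR with byte 0x52: 0x52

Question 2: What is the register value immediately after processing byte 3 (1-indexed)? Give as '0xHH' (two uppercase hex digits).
Answer: 0xDA

Derivation:
After byte 1 (0x52): reg=0xB9
After byte 2 (0xB9): reg=0x00
After byte 3 (0x9D): reg=0xDA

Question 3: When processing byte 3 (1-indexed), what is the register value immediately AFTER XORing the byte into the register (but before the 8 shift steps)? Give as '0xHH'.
Answer: 0x9D

Derivation:
Register before byte 3: 0x00
Byte 3: 0x9D
0x00 XOR 0x9D = 0x9D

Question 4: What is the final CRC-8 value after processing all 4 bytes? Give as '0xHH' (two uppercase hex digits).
Answer: 0x7F

Derivation:
After byte 1 (0x52): reg=0xB9
After byte 2 (0xB9): reg=0x00
After byte 3 (0x9D): reg=0xDA
After byte 4 (0x11): reg=0x7F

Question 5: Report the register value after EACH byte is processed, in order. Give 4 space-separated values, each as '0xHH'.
0xB9 0x00 0xDA 0x7F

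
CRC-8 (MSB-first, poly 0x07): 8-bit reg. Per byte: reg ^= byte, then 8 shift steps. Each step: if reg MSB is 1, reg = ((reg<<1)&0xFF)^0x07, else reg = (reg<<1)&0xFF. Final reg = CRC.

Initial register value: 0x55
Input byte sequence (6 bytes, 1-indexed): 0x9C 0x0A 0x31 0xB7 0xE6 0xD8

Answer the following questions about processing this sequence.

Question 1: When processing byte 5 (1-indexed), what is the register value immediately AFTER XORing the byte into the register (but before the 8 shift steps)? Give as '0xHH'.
Answer: 0x8D

Derivation:
Register before byte 5: 0x6B
Byte 5: 0xE6
0x6B XOR 0xE6 = 0x8D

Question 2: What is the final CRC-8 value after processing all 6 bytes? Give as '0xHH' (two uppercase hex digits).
After byte 1 (0x9C): reg=0x71
After byte 2 (0x0A): reg=0x66
After byte 3 (0x31): reg=0xA2
After byte 4 (0xB7): reg=0x6B
After byte 5 (0xE6): reg=0xAA
After byte 6 (0xD8): reg=0x59

Answer: 0x59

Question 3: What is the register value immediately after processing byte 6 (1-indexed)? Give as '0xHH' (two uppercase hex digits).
Answer: 0x59

Derivation:
After byte 1 (0x9C): reg=0x71
After byte 2 (0x0A): reg=0x66
After byte 3 (0x31): reg=0xA2
After byte 4 (0xB7): reg=0x6B
After byte 5 (0xE6): reg=0xAA
After byte 6 (0xD8): reg=0x59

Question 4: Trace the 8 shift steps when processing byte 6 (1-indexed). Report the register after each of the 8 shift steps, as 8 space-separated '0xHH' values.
Answer: 0xE4 0xCF 0x99 0x35 0x6A 0xD4 0xAF 0x59

Derivation:
After byte 1 (0x9C): reg=0x71
After byte 2 (0x0A): reg=0x66
After byte 3 (0x31): reg=0xA2
After byte 4 (0xB7): reg=0x6B
After byte 5 (0xE6): reg=0xAA
Register before byte 6: 0xAA
After XOR with byte 0xD8: 0x72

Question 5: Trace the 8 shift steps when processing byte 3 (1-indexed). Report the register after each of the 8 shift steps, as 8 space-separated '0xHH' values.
After byte 1 (0x9C): reg=0x71
After byte 2 (0x0A): reg=0x66
Register before byte 3: 0x66
After XOR with byte 0x31: 0x57

Answer: 0xAE 0x5B 0xB6 0x6B 0xD6 0xAB 0x51 0xA2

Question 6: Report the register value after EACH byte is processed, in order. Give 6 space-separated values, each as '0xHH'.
0x71 0x66 0xA2 0x6B 0xAA 0x59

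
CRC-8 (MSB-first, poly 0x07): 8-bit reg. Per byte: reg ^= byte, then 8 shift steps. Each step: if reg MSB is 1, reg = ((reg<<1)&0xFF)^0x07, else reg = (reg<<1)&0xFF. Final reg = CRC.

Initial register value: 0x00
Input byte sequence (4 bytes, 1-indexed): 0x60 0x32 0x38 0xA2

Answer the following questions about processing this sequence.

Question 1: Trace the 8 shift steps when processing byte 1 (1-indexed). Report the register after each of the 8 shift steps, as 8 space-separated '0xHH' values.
Answer: 0xC0 0x87 0x09 0x12 0x24 0x48 0x90 0x27

Derivation:
Register before byte 1: 0x00
After XOR with byte 0x60: 0x60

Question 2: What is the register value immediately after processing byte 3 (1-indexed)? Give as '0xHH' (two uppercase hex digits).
Answer: 0xBE

Derivation:
After byte 1 (0x60): reg=0x27
After byte 2 (0x32): reg=0x6B
After byte 3 (0x38): reg=0xBE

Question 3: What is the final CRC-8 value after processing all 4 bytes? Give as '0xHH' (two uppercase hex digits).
Answer: 0x54

Derivation:
After byte 1 (0x60): reg=0x27
After byte 2 (0x32): reg=0x6B
After byte 3 (0x38): reg=0xBE
After byte 4 (0xA2): reg=0x54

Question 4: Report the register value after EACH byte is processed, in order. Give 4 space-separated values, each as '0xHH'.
0x27 0x6B 0xBE 0x54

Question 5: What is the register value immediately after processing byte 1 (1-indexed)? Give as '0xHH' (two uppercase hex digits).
After byte 1 (0x60): reg=0x27

Answer: 0x27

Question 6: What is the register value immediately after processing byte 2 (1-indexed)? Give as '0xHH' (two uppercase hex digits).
After byte 1 (0x60): reg=0x27
After byte 2 (0x32): reg=0x6B

Answer: 0x6B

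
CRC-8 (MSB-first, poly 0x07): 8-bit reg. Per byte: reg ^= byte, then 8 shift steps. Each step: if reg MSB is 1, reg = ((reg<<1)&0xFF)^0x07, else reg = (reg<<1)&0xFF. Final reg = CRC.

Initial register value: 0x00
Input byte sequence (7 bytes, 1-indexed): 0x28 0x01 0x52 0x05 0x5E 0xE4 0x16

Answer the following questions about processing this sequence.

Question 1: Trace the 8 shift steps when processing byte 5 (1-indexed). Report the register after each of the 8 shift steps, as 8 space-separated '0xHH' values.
After byte 1 (0x28): reg=0xD8
After byte 2 (0x01): reg=0x01
After byte 3 (0x52): reg=0xBE
After byte 4 (0x05): reg=0x28
Register before byte 5: 0x28
After XOR with byte 0x5E: 0x76

Answer: 0xEC 0xDF 0xB9 0x75 0xEA 0xD3 0xA1 0x45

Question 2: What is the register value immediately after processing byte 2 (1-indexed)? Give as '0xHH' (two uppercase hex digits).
After byte 1 (0x28): reg=0xD8
After byte 2 (0x01): reg=0x01

Answer: 0x01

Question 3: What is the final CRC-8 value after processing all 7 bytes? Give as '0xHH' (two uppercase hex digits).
Answer: 0x6F

Derivation:
After byte 1 (0x28): reg=0xD8
After byte 2 (0x01): reg=0x01
After byte 3 (0x52): reg=0xBE
After byte 4 (0x05): reg=0x28
After byte 5 (0x5E): reg=0x45
After byte 6 (0xE4): reg=0x6E
After byte 7 (0x16): reg=0x6F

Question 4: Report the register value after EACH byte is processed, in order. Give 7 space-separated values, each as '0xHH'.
0xD8 0x01 0xBE 0x28 0x45 0x6E 0x6F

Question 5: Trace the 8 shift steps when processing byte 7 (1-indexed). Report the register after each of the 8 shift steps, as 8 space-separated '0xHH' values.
Answer: 0xF0 0xE7 0xC9 0x95 0x2D 0x5A 0xB4 0x6F

Derivation:
After byte 1 (0x28): reg=0xD8
After byte 2 (0x01): reg=0x01
After byte 3 (0x52): reg=0xBE
After byte 4 (0x05): reg=0x28
After byte 5 (0x5E): reg=0x45
After byte 6 (0xE4): reg=0x6E
Register before byte 7: 0x6E
After XOR with byte 0x16: 0x78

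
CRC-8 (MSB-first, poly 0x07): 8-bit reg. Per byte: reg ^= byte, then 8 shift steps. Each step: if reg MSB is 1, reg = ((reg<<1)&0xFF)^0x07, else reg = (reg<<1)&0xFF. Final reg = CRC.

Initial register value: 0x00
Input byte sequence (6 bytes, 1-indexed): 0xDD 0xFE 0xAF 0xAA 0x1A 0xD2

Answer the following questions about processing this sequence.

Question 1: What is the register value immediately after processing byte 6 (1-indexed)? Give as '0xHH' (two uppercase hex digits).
Answer: 0x9A

Derivation:
After byte 1 (0xDD): reg=0x1D
After byte 2 (0xFE): reg=0xA7
After byte 3 (0xAF): reg=0x38
After byte 4 (0xAA): reg=0xF7
After byte 5 (0x1A): reg=0x8D
After byte 6 (0xD2): reg=0x9A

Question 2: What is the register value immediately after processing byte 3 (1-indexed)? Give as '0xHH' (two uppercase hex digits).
Answer: 0x38

Derivation:
After byte 1 (0xDD): reg=0x1D
After byte 2 (0xFE): reg=0xA7
After byte 3 (0xAF): reg=0x38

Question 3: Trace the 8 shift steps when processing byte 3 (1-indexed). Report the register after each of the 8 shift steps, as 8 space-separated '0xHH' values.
Answer: 0x10 0x20 0x40 0x80 0x07 0x0E 0x1C 0x38

Derivation:
After byte 1 (0xDD): reg=0x1D
After byte 2 (0xFE): reg=0xA7
Register before byte 3: 0xA7
After XOR with byte 0xAF: 0x08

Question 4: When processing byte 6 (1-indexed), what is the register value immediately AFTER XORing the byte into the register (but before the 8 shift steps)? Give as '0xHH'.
Register before byte 6: 0x8D
Byte 6: 0xD2
0x8D XOR 0xD2 = 0x5F

Answer: 0x5F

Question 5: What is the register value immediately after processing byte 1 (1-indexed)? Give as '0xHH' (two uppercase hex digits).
Answer: 0x1D

Derivation:
After byte 1 (0xDD): reg=0x1D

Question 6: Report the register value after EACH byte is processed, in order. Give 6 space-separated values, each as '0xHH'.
0x1D 0xA7 0x38 0xF7 0x8D 0x9A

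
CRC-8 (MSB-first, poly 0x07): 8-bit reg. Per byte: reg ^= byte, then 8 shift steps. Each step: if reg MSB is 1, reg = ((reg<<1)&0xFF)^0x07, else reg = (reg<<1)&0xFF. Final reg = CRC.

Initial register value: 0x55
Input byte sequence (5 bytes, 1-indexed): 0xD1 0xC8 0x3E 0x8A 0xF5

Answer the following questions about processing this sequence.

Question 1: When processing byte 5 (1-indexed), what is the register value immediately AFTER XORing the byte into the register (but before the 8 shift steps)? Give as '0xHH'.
Register before byte 5: 0x25
Byte 5: 0xF5
0x25 XOR 0xF5 = 0xD0

Answer: 0xD0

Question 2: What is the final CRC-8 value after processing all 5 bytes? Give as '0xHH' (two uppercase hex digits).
After byte 1 (0xD1): reg=0x95
After byte 2 (0xC8): reg=0x94
After byte 3 (0x3E): reg=0x5F
After byte 4 (0x8A): reg=0x25
After byte 5 (0xF5): reg=0x3E

Answer: 0x3E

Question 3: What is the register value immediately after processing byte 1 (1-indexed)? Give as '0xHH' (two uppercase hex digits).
After byte 1 (0xD1): reg=0x95

Answer: 0x95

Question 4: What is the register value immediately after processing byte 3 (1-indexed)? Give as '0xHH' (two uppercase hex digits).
Answer: 0x5F

Derivation:
After byte 1 (0xD1): reg=0x95
After byte 2 (0xC8): reg=0x94
After byte 3 (0x3E): reg=0x5F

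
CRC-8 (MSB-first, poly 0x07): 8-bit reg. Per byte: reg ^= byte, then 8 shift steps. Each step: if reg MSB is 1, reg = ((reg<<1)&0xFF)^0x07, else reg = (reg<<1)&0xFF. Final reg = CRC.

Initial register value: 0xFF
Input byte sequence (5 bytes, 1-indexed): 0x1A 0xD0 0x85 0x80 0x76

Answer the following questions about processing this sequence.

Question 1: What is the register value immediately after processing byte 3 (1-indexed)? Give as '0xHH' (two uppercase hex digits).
After byte 1 (0x1A): reg=0xB5
After byte 2 (0xD0): reg=0x3C
After byte 3 (0x85): reg=0x26

Answer: 0x26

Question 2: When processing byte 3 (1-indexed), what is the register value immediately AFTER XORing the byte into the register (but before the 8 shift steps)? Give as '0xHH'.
Register before byte 3: 0x3C
Byte 3: 0x85
0x3C XOR 0x85 = 0xB9

Answer: 0xB9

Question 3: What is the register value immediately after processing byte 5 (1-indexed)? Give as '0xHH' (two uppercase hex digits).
After byte 1 (0x1A): reg=0xB5
After byte 2 (0xD0): reg=0x3C
After byte 3 (0x85): reg=0x26
After byte 4 (0x80): reg=0x7B
After byte 5 (0x76): reg=0x23

Answer: 0x23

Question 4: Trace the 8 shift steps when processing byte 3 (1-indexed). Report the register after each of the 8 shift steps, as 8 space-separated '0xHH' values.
Answer: 0x75 0xEA 0xD3 0xA1 0x45 0x8A 0x13 0x26

Derivation:
After byte 1 (0x1A): reg=0xB5
After byte 2 (0xD0): reg=0x3C
Register before byte 3: 0x3C
After XOR with byte 0x85: 0xB9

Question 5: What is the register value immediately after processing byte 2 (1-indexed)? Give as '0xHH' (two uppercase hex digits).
After byte 1 (0x1A): reg=0xB5
After byte 2 (0xD0): reg=0x3C

Answer: 0x3C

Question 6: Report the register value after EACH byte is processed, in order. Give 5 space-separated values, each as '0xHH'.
0xB5 0x3C 0x26 0x7B 0x23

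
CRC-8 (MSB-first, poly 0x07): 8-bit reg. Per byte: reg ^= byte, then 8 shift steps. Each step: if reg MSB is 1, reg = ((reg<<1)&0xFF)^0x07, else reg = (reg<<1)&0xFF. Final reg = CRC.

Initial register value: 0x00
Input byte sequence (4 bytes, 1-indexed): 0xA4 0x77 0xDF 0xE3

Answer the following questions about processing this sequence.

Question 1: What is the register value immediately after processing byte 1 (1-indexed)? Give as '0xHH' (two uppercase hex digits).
After byte 1 (0xA4): reg=0x75

Answer: 0x75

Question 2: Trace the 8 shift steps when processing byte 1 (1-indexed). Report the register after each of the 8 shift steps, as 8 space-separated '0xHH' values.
Register before byte 1: 0x00
After XOR with byte 0xA4: 0xA4

Answer: 0x4F 0x9E 0x3B 0x76 0xEC 0xDF 0xB9 0x75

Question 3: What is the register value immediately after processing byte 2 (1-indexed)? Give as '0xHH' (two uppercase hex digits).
After byte 1 (0xA4): reg=0x75
After byte 2 (0x77): reg=0x0E

Answer: 0x0E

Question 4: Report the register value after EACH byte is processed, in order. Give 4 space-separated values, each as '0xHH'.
0x75 0x0E 0x39 0x08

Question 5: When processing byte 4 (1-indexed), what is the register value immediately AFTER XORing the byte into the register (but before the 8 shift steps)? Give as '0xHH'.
Answer: 0xDA

Derivation:
Register before byte 4: 0x39
Byte 4: 0xE3
0x39 XOR 0xE3 = 0xDA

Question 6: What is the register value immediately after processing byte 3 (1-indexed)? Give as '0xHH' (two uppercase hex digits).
Answer: 0x39

Derivation:
After byte 1 (0xA4): reg=0x75
After byte 2 (0x77): reg=0x0E
After byte 3 (0xDF): reg=0x39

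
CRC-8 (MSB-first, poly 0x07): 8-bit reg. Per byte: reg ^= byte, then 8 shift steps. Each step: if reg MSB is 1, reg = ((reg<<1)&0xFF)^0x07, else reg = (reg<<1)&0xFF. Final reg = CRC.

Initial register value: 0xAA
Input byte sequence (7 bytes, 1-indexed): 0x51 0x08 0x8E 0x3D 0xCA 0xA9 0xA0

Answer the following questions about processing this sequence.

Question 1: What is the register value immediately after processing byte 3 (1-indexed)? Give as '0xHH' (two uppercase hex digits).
After byte 1 (0x51): reg=0xEF
After byte 2 (0x08): reg=0xBB
After byte 3 (0x8E): reg=0x8B

Answer: 0x8B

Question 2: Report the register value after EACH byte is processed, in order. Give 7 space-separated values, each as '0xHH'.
0xEF 0xBB 0x8B 0x0B 0x49 0xAE 0x2A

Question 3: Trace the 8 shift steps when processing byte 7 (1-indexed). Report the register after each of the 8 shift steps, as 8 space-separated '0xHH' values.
After byte 1 (0x51): reg=0xEF
After byte 2 (0x08): reg=0xBB
After byte 3 (0x8E): reg=0x8B
After byte 4 (0x3D): reg=0x0B
After byte 5 (0xCA): reg=0x49
After byte 6 (0xA9): reg=0xAE
Register before byte 7: 0xAE
After XOR with byte 0xA0: 0x0E

Answer: 0x1C 0x38 0x70 0xE0 0xC7 0x89 0x15 0x2A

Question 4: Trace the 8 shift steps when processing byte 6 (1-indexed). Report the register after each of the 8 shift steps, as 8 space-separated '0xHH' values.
After byte 1 (0x51): reg=0xEF
After byte 2 (0x08): reg=0xBB
After byte 3 (0x8E): reg=0x8B
After byte 4 (0x3D): reg=0x0B
After byte 5 (0xCA): reg=0x49
Register before byte 6: 0x49
After XOR with byte 0xA9: 0xE0

Answer: 0xC7 0x89 0x15 0x2A 0x54 0xA8 0x57 0xAE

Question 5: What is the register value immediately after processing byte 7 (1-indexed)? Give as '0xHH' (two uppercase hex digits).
After byte 1 (0x51): reg=0xEF
After byte 2 (0x08): reg=0xBB
After byte 3 (0x8E): reg=0x8B
After byte 4 (0x3D): reg=0x0B
After byte 5 (0xCA): reg=0x49
After byte 6 (0xA9): reg=0xAE
After byte 7 (0xA0): reg=0x2A

Answer: 0x2A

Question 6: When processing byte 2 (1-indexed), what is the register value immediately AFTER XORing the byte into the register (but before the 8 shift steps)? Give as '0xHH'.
Answer: 0xE7

Derivation:
Register before byte 2: 0xEF
Byte 2: 0x08
0xEF XOR 0x08 = 0xE7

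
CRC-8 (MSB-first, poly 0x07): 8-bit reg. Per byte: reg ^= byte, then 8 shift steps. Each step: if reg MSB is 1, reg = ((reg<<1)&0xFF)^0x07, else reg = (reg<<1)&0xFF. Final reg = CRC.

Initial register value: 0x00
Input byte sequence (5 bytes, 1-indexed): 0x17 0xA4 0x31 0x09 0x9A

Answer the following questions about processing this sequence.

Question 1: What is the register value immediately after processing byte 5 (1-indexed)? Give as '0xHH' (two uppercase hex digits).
After byte 1 (0x17): reg=0x65
After byte 2 (0xA4): reg=0x49
After byte 3 (0x31): reg=0x6F
After byte 4 (0x09): reg=0x35
After byte 5 (0x9A): reg=0x44

Answer: 0x44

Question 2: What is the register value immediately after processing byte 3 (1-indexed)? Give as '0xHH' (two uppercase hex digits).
After byte 1 (0x17): reg=0x65
After byte 2 (0xA4): reg=0x49
After byte 3 (0x31): reg=0x6F

Answer: 0x6F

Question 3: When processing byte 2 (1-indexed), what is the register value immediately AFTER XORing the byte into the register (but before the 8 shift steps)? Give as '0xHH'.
Register before byte 2: 0x65
Byte 2: 0xA4
0x65 XOR 0xA4 = 0xC1

Answer: 0xC1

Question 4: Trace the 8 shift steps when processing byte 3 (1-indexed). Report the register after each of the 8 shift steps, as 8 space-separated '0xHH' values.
After byte 1 (0x17): reg=0x65
After byte 2 (0xA4): reg=0x49
Register before byte 3: 0x49
After XOR with byte 0x31: 0x78

Answer: 0xF0 0xE7 0xC9 0x95 0x2D 0x5A 0xB4 0x6F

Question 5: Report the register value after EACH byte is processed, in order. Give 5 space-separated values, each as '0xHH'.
0x65 0x49 0x6F 0x35 0x44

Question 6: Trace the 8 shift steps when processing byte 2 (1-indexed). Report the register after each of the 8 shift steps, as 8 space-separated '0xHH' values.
After byte 1 (0x17): reg=0x65
Register before byte 2: 0x65
After XOR with byte 0xA4: 0xC1

Answer: 0x85 0x0D 0x1A 0x34 0x68 0xD0 0xA7 0x49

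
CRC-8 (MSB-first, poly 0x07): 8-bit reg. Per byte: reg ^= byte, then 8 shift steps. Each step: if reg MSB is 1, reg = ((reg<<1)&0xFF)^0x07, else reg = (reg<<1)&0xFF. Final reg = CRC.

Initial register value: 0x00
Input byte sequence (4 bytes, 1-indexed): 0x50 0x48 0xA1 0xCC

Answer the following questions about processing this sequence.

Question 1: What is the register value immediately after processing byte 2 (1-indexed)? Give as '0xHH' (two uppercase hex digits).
Answer: 0xF3

Derivation:
After byte 1 (0x50): reg=0xB7
After byte 2 (0x48): reg=0xF3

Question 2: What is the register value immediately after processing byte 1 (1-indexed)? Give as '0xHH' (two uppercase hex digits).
Answer: 0xB7

Derivation:
After byte 1 (0x50): reg=0xB7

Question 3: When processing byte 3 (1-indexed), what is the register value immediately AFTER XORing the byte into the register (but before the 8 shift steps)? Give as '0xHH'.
Answer: 0x52

Derivation:
Register before byte 3: 0xF3
Byte 3: 0xA1
0xF3 XOR 0xA1 = 0x52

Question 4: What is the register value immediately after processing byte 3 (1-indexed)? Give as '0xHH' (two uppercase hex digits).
After byte 1 (0x50): reg=0xB7
After byte 2 (0x48): reg=0xF3
After byte 3 (0xA1): reg=0xB9

Answer: 0xB9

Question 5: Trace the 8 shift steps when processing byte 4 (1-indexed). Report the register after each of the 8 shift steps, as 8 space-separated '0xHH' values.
After byte 1 (0x50): reg=0xB7
After byte 2 (0x48): reg=0xF3
After byte 3 (0xA1): reg=0xB9
Register before byte 4: 0xB9
After XOR with byte 0xCC: 0x75

Answer: 0xEA 0xD3 0xA1 0x45 0x8A 0x13 0x26 0x4C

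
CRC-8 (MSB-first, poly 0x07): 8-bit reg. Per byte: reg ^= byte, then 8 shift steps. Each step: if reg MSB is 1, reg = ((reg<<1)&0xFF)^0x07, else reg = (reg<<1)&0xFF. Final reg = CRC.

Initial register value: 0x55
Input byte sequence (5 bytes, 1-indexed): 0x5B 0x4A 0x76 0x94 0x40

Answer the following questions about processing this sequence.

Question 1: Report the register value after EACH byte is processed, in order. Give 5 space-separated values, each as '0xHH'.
0x2A 0x27 0xB0 0xFC 0x3D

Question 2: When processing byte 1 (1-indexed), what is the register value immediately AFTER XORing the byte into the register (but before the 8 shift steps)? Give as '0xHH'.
Register before byte 1: 0x55
Byte 1: 0x5B
0x55 XOR 0x5B = 0x0E

Answer: 0x0E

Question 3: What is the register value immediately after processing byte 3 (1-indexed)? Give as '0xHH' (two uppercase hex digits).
Answer: 0xB0

Derivation:
After byte 1 (0x5B): reg=0x2A
After byte 2 (0x4A): reg=0x27
After byte 3 (0x76): reg=0xB0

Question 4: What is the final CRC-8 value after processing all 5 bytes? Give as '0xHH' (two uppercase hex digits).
After byte 1 (0x5B): reg=0x2A
After byte 2 (0x4A): reg=0x27
After byte 3 (0x76): reg=0xB0
After byte 4 (0x94): reg=0xFC
After byte 5 (0x40): reg=0x3D

Answer: 0x3D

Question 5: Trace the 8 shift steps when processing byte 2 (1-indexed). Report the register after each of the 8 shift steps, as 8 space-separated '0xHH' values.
Answer: 0xC0 0x87 0x09 0x12 0x24 0x48 0x90 0x27

Derivation:
After byte 1 (0x5B): reg=0x2A
Register before byte 2: 0x2A
After XOR with byte 0x4A: 0x60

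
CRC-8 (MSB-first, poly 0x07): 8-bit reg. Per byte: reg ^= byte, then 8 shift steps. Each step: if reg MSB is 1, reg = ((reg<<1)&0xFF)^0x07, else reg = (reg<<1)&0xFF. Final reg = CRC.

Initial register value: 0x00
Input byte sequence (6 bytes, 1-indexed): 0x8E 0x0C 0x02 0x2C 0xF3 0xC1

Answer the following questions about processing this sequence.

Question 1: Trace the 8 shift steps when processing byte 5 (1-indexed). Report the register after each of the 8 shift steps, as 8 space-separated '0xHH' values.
Answer: 0x24 0x48 0x90 0x27 0x4E 0x9C 0x3F 0x7E

Derivation:
After byte 1 (0x8E): reg=0xA3
After byte 2 (0x0C): reg=0x44
After byte 3 (0x02): reg=0xD5
After byte 4 (0x2C): reg=0xE1
Register before byte 5: 0xE1
After XOR with byte 0xF3: 0x12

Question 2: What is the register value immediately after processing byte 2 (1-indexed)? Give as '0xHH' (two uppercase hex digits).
After byte 1 (0x8E): reg=0xA3
After byte 2 (0x0C): reg=0x44

Answer: 0x44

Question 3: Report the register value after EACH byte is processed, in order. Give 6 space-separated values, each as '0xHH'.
0xA3 0x44 0xD5 0xE1 0x7E 0x34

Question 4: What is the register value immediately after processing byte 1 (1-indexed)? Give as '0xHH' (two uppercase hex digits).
After byte 1 (0x8E): reg=0xA3

Answer: 0xA3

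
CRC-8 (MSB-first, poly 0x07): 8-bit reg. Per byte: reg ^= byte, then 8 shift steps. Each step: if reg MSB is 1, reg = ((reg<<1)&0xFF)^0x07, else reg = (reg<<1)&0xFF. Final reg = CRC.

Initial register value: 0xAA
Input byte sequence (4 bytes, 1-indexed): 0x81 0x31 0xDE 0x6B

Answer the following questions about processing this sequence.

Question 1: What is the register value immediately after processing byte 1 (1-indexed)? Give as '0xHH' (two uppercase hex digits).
Answer: 0xD1

Derivation:
After byte 1 (0x81): reg=0xD1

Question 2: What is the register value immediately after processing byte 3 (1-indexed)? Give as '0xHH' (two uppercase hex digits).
Answer: 0x57

Derivation:
After byte 1 (0x81): reg=0xD1
After byte 2 (0x31): reg=0xAE
After byte 3 (0xDE): reg=0x57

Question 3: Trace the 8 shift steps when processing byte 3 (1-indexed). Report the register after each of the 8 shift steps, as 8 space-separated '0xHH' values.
Answer: 0xE0 0xC7 0x89 0x15 0x2A 0x54 0xA8 0x57

Derivation:
After byte 1 (0x81): reg=0xD1
After byte 2 (0x31): reg=0xAE
Register before byte 3: 0xAE
After XOR with byte 0xDE: 0x70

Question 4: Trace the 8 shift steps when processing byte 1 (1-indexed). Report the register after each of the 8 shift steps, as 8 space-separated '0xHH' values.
Answer: 0x56 0xAC 0x5F 0xBE 0x7B 0xF6 0xEB 0xD1

Derivation:
Register before byte 1: 0xAA
After XOR with byte 0x81: 0x2B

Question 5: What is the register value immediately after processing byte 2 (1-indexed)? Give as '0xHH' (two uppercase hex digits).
Answer: 0xAE

Derivation:
After byte 1 (0x81): reg=0xD1
After byte 2 (0x31): reg=0xAE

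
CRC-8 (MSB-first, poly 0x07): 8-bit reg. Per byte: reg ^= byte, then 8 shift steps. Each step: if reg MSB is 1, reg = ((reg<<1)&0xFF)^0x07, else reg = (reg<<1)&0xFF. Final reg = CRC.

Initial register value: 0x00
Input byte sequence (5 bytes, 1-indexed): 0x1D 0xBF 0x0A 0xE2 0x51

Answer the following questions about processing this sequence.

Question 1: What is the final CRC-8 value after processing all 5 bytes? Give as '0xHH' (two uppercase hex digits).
After byte 1 (0x1D): reg=0x53
After byte 2 (0xBF): reg=0x8A
After byte 3 (0x0A): reg=0x89
After byte 4 (0xE2): reg=0x16
After byte 5 (0x51): reg=0xD2

Answer: 0xD2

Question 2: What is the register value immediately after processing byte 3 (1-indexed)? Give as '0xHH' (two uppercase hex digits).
After byte 1 (0x1D): reg=0x53
After byte 2 (0xBF): reg=0x8A
After byte 3 (0x0A): reg=0x89

Answer: 0x89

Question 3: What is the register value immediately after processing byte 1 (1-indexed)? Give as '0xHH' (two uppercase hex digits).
Answer: 0x53

Derivation:
After byte 1 (0x1D): reg=0x53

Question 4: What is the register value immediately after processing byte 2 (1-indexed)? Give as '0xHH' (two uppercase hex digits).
Answer: 0x8A

Derivation:
After byte 1 (0x1D): reg=0x53
After byte 2 (0xBF): reg=0x8A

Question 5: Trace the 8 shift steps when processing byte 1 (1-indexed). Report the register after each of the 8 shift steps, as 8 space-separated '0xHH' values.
Register before byte 1: 0x00
After XOR with byte 0x1D: 0x1D

Answer: 0x3A 0x74 0xE8 0xD7 0xA9 0x55 0xAA 0x53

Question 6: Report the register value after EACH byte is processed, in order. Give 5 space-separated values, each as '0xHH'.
0x53 0x8A 0x89 0x16 0xD2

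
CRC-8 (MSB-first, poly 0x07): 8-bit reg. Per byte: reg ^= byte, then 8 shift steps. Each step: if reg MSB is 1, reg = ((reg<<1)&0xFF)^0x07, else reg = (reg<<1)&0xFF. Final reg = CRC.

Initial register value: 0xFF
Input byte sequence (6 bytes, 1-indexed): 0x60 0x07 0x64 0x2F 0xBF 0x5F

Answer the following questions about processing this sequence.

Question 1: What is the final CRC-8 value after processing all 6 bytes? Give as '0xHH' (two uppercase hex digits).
Answer: 0xD4

Derivation:
After byte 1 (0x60): reg=0xD4
After byte 2 (0x07): reg=0x37
After byte 3 (0x64): reg=0xBE
After byte 4 (0x2F): reg=0xFE
After byte 5 (0xBF): reg=0xC0
After byte 6 (0x5F): reg=0xD4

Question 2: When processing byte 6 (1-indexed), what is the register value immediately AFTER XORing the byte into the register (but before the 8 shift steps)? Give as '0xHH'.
Answer: 0x9F

Derivation:
Register before byte 6: 0xC0
Byte 6: 0x5F
0xC0 XOR 0x5F = 0x9F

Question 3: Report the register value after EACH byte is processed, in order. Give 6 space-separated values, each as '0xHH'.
0xD4 0x37 0xBE 0xFE 0xC0 0xD4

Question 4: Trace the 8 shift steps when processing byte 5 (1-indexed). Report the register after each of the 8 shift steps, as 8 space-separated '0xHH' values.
After byte 1 (0x60): reg=0xD4
After byte 2 (0x07): reg=0x37
After byte 3 (0x64): reg=0xBE
After byte 4 (0x2F): reg=0xFE
Register before byte 5: 0xFE
After XOR with byte 0xBF: 0x41

Answer: 0x82 0x03 0x06 0x0C 0x18 0x30 0x60 0xC0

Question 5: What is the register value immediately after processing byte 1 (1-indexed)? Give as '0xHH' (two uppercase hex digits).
Answer: 0xD4

Derivation:
After byte 1 (0x60): reg=0xD4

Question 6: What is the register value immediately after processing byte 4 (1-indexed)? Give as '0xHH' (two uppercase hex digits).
Answer: 0xFE

Derivation:
After byte 1 (0x60): reg=0xD4
After byte 2 (0x07): reg=0x37
After byte 3 (0x64): reg=0xBE
After byte 4 (0x2F): reg=0xFE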